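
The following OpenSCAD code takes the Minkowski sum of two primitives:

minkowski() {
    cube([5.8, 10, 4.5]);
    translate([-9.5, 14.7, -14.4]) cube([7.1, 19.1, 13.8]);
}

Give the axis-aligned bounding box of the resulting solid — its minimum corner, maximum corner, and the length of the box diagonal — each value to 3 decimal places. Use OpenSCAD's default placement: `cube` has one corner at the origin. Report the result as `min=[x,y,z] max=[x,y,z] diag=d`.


A = translate([-9.5, 14.7, -14.4]) cube([7.1, 19.1, 13.8]) → bbox [-9.5,14.7,-14.4] .. [-2.4,33.8,-0.6]
B = cube([5.8, 10, 4.5]) → bbox [0,0,0] .. [5.8,10,4.5]
lo = A.lo+B.lo = [-9.5+0, 14.7+0, -14.4+0] = [-9.500,14.700,-14.400]
hi = A.hi+B.hi = [-2.4+5.8, 33.8+10, -0.6+4.5] = [3.400,43.800,3.900]
diag = √(12.9²+29.1²+18.3²) = √1348.11 = 36.717

min=[-9.500,14.700,-14.400] max=[3.400,43.800,3.900] diag=36.717


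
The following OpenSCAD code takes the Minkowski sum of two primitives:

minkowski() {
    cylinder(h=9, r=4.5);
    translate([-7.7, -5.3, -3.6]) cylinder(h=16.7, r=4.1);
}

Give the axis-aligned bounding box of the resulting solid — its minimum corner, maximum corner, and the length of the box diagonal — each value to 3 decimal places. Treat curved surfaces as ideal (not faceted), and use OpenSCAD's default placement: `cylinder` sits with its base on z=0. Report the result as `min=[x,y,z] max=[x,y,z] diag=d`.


min=[-16.300,-13.900,-3.600] max=[0.900,3.300,22.100] diag=35.386

A = translate([-7.7, -5.3, -3.6]) cylinder(h=16.7, r=4.1) → bbox [-11.8,-9.4,-3.6] .. [-3.6,-1.2,13.1]
B = cylinder(h=9, r=4.5) → bbox [-4.5,-4.5,0] .. [4.5,4.5,9]
lo = A.lo+B.lo = [-11.8-4.5, -9.4-4.5, -3.6+0] = [-16.300,-13.900,-3.600]
hi = A.hi+B.hi = [-3.6+4.5, -1.2+4.5, 13.1+9] = [0.900,3.300,22.100]
diag = √(17.2²+17.2²+25.7²) = √1252.17 = 35.386


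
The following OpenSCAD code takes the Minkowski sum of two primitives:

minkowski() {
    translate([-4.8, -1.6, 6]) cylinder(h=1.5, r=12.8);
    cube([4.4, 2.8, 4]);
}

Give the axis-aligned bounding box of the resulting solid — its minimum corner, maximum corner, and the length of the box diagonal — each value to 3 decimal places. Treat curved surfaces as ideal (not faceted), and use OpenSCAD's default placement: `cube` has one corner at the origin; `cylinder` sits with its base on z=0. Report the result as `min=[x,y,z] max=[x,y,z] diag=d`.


min=[-17.600,-14.400,6.000] max=[12.400,14.000,11.500] diag=41.675

A = translate([-4.8, -1.6, 6]) cylinder(h=1.5, r=12.8) → bbox [-17.6,-14.4,6] .. [8,11.2,7.5]
B = cube([4.4, 2.8, 4]) → bbox [0,0,0] .. [4.4,2.8,4]
lo = A.lo+B.lo = [-17.6+0, -14.4+0, 6+0] = [-17.600,-14.400,6.000]
hi = A.hi+B.hi = [8+4.4, 11.2+2.8, 7.5+4] = [12.400,14.000,11.500]
diag = √(30²+28.4²+5.5²) = √1736.81 = 41.675


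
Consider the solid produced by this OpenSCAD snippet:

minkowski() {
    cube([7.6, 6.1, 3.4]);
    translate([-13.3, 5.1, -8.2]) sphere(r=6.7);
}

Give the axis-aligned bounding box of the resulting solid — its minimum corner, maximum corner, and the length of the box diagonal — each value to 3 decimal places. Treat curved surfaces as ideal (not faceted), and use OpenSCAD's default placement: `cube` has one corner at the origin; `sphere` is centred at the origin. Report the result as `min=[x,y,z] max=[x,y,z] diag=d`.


min=[-20.000,-1.600,-14.900] max=[1.000,17.900,1.900] diag=33.219

A = translate([-13.3, 5.1, -8.2]) sphere(r=6.7) → bbox [-20,-1.6,-14.9] .. [-6.6,11.8,-1.5]
B = cube([7.6, 6.1, 3.4]) → bbox [0,0,0] .. [7.6,6.1,3.4]
lo = A.lo+B.lo = [-20+0, -1.6+0, -14.9+0] = [-20.000,-1.600,-14.900]
hi = A.hi+B.hi = [-6.6+7.6, 11.8+6.1, -1.5+3.4] = [1.000,17.900,1.900]
diag = √(21²+19.5²+16.8²) = √1103.49 = 33.219


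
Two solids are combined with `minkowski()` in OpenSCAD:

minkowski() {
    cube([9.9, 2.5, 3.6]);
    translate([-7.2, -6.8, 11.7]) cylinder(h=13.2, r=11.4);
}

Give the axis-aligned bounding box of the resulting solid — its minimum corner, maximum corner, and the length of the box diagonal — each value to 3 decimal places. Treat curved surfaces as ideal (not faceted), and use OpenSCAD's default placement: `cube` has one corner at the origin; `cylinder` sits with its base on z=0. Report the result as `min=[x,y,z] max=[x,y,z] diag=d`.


A = translate([-7.2, -6.8, 11.7]) cylinder(h=13.2, r=11.4) → bbox [-18.6,-18.2,11.7] .. [4.2,4.6,24.9]
B = cube([9.9, 2.5, 3.6]) → bbox [0,0,0] .. [9.9,2.5,3.6]
lo = A.lo+B.lo = [-18.6+0, -18.2+0, 11.7+0] = [-18.600,-18.200,11.700]
hi = A.hi+B.hi = [4.2+9.9, 4.6+2.5, 24.9+3.6] = [14.100,7.100,28.500]
diag = √(32.7²+25.3²+16.8²) = √1991.62 = 44.628

min=[-18.600,-18.200,11.700] max=[14.100,7.100,28.500] diag=44.628


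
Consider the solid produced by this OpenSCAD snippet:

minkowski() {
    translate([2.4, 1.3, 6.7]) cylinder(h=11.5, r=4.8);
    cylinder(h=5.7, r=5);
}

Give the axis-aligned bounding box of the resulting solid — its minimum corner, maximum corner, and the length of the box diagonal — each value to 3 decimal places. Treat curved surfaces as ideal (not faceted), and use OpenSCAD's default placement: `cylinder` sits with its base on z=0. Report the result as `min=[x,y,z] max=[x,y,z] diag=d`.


A = translate([2.4, 1.3, 6.7]) cylinder(h=11.5, r=4.8) → bbox [-2.4,-3.5,6.7] .. [7.2,6.1,18.2]
B = cylinder(h=5.7, r=5) → bbox [-5,-5,0] .. [5,5,5.7]
lo = A.lo+B.lo = [-2.4-5, -3.5-5, 6.7+0] = [-7.400,-8.500,6.700]
hi = A.hi+B.hi = [7.2+5, 6.1+5, 18.2+5.7] = [12.200,11.100,23.900]
diag = √(19.6²+19.6²+17.2²) = √1064.16 = 32.621

min=[-7.400,-8.500,6.700] max=[12.200,11.100,23.900] diag=32.621


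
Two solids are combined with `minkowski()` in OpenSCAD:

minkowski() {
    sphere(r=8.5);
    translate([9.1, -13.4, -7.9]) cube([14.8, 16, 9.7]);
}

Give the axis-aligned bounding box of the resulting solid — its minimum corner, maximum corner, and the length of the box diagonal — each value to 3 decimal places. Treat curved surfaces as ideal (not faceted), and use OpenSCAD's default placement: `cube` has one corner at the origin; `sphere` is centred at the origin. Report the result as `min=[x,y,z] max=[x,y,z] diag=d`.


A = translate([9.1, -13.4, -7.9]) cube([14.8, 16, 9.7]) → bbox [9.1,-13.4,-7.9] .. [23.9,2.6,1.8]
B = sphere(r=8.5) → bbox [-8.5,-8.5,-8.5] .. [8.5,8.5,8.5]
lo = A.lo+B.lo = [9.1-8.5, -13.4-8.5, -7.9-8.5] = [0.600,-21.900,-16.400]
hi = A.hi+B.hi = [23.9+8.5, 2.6+8.5, 1.8+8.5] = [32.400,11.100,10.300]
diag = √(31.8²+33²+26.7²) = √2813.13 = 53.039

min=[0.600,-21.900,-16.400] max=[32.400,11.100,10.300] diag=53.039


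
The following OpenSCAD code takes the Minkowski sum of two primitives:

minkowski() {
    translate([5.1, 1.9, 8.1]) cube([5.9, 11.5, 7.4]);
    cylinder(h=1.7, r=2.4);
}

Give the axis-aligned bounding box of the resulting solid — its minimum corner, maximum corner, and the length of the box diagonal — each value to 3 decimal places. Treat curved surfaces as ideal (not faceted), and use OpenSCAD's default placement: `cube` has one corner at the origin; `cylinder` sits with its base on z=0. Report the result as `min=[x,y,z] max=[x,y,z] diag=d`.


min=[2.700,-0.500,8.100] max=[13.400,15.800,17.200] diag=21.517

A = translate([5.1, 1.9, 8.1]) cube([5.9, 11.5, 7.4]) → bbox [5.1,1.9,8.1] .. [11,13.4,15.5]
B = cylinder(h=1.7, r=2.4) → bbox [-2.4,-2.4,0] .. [2.4,2.4,1.7]
lo = A.lo+B.lo = [5.1-2.4, 1.9-2.4, 8.1+0] = [2.700,-0.500,8.100]
hi = A.hi+B.hi = [11+2.4, 13.4+2.4, 15.5+1.7] = [13.400,15.800,17.200]
diag = √(10.7²+16.3²+9.1²) = √462.99 = 21.517


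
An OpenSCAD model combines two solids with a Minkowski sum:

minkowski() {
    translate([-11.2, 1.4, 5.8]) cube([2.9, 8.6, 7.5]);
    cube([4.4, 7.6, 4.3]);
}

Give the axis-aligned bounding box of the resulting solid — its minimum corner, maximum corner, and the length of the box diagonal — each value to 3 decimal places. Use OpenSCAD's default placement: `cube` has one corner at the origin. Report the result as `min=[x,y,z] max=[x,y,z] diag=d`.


A = translate([-11.2, 1.4, 5.8]) cube([2.9, 8.6, 7.5]) → bbox [-11.2,1.4,5.8] .. [-8.3,10,13.3]
B = cube([4.4, 7.6, 4.3]) → bbox [0,0,0] .. [4.4,7.6,4.3]
lo = A.lo+B.lo = [-11.2+0, 1.4+0, 5.8+0] = [-11.200,1.400,5.800]
hi = A.hi+B.hi = [-8.3+4.4, 10+7.6, 13.3+4.3] = [-3.900,17.600,17.600]
diag = √(7.3²+16.2²+11.8²) = √454.97 = 21.330

min=[-11.200,1.400,5.800] max=[-3.900,17.600,17.600] diag=21.330


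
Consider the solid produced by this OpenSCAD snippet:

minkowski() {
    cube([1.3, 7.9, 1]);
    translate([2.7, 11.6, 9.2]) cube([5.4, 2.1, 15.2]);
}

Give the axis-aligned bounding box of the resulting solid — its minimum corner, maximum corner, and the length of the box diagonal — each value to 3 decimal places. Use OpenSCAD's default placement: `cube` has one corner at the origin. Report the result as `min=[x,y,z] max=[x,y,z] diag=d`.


min=[2.700,11.600,9.200] max=[9.400,21.600,25.400] diag=20.182

A = translate([2.7, 11.6, 9.2]) cube([5.4, 2.1, 15.2]) → bbox [2.7,11.6,9.2] .. [8.1,13.7,24.4]
B = cube([1.3, 7.9, 1]) → bbox [0,0,0] .. [1.3,7.9,1]
lo = A.lo+B.lo = [2.7+0, 11.6+0, 9.2+0] = [2.700,11.600,9.200]
hi = A.hi+B.hi = [8.1+1.3, 13.7+7.9, 24.4+1] = [9.400,21.600,25.400]
diag = √(6.7²+10²+16.2²) = √407.33 = 20.182


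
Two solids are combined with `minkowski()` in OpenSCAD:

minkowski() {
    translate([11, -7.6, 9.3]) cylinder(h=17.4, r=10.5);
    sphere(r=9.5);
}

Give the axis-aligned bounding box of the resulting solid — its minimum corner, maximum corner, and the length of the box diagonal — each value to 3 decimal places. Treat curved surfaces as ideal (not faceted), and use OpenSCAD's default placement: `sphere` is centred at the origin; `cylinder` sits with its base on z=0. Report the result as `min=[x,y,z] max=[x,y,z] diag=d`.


A = translate([11, -7.6, 9.3]) cylinder(h=17.4, r=10.5) → bbox [0.5,-18.1,9.3] .. [21.5,2.9,26.7]
B = sphere(r=9.5) → bbox [-9.5,-9.5,-9.5] .. [9.5,9.5,9.5]
lo = A.lo+B.lo = [0.5-9.5, -18.1-9.5, 9.3-9.5] = [-9.000,-27.600,-0.200]
hi = A.hi+B.hi = [21.5+9.5, 2.9+9.5, 26.7+9.5] = [31.000,12.400,36.200]
diag = √(40²+40²+36.4²) = √4524.96 = 67.268

min=[-9.000,-27.600,-0.200] max=[31.000,12.400,36.200] diag=67.268


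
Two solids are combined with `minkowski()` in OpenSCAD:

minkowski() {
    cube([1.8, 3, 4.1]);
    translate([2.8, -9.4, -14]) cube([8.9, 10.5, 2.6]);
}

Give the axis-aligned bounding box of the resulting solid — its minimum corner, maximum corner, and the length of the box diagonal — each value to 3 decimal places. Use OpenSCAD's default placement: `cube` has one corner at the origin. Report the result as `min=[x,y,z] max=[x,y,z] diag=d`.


min=[2.800,-9.400,-14.000] max=[13.500,4.100,-7.300] diag=18.483

A = translate([2.8, -9.4, -14]) cube([8.9, 10.5, 2.6]) → bbox [2.8,-9.4,-14] .. [11.7,1.1,-11.4]
B = cube([1.8, 3, 4.1]) → bbox [0,0,0] .. [1.8,3,4.1]
lo = A.lo+B.lo = [2.8+0, -9.4+0, -14+0] = [2.800,-9.400,-14.000]
hi = A.hi+B.hi = [11.7+1.8, 1.1+3, -11.4+4.1] = [13.500,4.100,-7.300]
diag = √(10.7²+13.5²+6.7²) = √341.63 = 18.483


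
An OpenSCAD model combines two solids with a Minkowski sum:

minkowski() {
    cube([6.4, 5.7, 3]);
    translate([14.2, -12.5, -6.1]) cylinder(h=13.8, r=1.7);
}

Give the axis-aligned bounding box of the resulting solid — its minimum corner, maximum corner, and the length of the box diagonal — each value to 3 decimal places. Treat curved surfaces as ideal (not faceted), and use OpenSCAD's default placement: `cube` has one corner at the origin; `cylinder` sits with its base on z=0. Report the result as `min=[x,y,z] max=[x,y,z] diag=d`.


A = translate([14.2, -12.5, -6.1]) cylinder(h=13.8, r=1.7) → bbox [12.5,-14.2,-6.1] .. [15.9,-10.8,7.7]
B = cube([6.4, 5.7, 3]) → bbox [0,0,0] .. [6.4,5.7,3]
lo = A.lo+B.lo = [12.5+0, -14.2+0, -6.1+0] = [12.500,-14.200,-6.100]
hi = A.hi+B.hi = [15.9+6.4, -10.8+5.7, 7.7+3] = [22.300,-5.100,10.700]
diag = √(9.8²+9.1²+16.8²) = √461.09 = 21.473

min=[12.500,-14.200,-6.100] max=[22.300,-5.100,10.700] diag=21.473


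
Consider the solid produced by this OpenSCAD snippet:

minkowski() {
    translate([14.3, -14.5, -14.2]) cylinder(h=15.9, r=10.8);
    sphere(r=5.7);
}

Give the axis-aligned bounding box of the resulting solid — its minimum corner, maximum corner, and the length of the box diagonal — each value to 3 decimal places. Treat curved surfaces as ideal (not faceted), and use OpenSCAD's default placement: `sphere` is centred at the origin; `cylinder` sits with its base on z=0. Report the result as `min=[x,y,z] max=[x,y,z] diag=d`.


min=[-2.200,-31.000,-19.900] max=[30.800,2.000,7.400] diag=54.067

A = translate([14.3, -14.5, -14.2]) cylinder(h=15.9, r=10.8) → bbox [3.5,-25.3,-14.2] .. [25.1,-3.7,1.7]
B = sphere(r=5.7) → bbox [-5.7,-5.7,-5.7] .. [5.7,5.7,5.7]
lo = A.lo+B.lo = [3.5-5.7, -25.3-5.7, -14.2-5.7] = [-2.200,-31.000,-19.900]
hi = A.hi+B.hi = [25.1+5.7, -3.7+5.7, 1.7+5.7] = [30.800,2.000,7.400]
diag = √(33²+33²+27.3²) = √2923.29 = 54.067


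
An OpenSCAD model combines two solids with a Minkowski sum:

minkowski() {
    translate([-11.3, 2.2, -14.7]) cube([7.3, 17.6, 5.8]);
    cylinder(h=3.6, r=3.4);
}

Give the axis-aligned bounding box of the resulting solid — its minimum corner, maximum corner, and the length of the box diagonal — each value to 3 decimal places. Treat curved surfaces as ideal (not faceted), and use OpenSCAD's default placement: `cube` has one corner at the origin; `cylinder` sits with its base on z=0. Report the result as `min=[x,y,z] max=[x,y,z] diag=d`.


A = translate([-11.3, 2.2, -14.7]) cube([7.3, 17.6, 5.8]) → bbox [-11.3,2.2,-14.7] .. [-4,19.8,-8.9]
B = cylinder(h=3.6, r=3.4) → bbox [-3.4,-3.4,0] .. [3.4,3.4,3.6]
lo = A.lo+B.lo = [-11.3-3.4, 2.2-3.4, -14.7+0] = [-14.700,-1.200,-14.700]
hi = A.hi+B.hi = [-4+3.4, 19.8+3.4, -8.9+3.6] = [-0.600,23.200,-5.300]
diag = √(14.1²+24.4²+9.4²) = √882.53 = 29.707

min=[-14.700,-1.200,-14.700] max=[-0.600,23.200,-5.300] diag=29.707


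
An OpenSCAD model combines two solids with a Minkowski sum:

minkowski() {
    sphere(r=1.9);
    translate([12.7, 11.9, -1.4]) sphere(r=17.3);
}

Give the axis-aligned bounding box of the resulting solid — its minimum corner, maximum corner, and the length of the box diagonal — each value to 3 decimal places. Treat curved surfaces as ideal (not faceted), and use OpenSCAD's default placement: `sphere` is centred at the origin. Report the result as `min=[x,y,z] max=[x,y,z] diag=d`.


A = translate([12.7, 11.9, -1.4]) sphere(r=17.3) → bbox [-4.6,-5.4,-18.7] .. [30,29.2,15.9]
B = sphere(r=1.9) → bbox [-1.9,-1.9,-1.9] .. [1.9,1.9,1.9]
lo = A.lo+B.lo = [-4.6-1.9, -5.4-1.9, -18.7-1.9] = [-6.500,-7.300,-20.600]
hi = A.hi+B.hi = [30+1.9, 29.2+1.9, 15.9+1.9] = [31.900,31.100,17.800]
diag = √(38.4²+38.4²+38.4²) = √4423.68 = 66.511

min=[-6.500,-7.300,-20.600] max=[31.900,31.100,17.800] diag=66.511


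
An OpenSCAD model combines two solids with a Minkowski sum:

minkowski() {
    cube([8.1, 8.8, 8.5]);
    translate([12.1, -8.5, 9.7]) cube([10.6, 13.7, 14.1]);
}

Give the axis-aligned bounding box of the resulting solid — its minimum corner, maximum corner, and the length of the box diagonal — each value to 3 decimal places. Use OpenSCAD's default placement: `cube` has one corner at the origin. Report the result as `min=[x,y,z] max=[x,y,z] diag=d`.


min=[12.100,-8.500,9.700] max=[30.800,14.000,32.300] diag=36.969

A = translate([12.1, -8.5, 9.7]) cube([10.6, 13.7, 14.1]) → bbox [12.1,-8.5,9.7] .. [22.7,5.2,23.8]
B = cube([8.1, 8.8, 8.5]) → bbox [0,0,0] .. [8.1,8.8,8.5]
lo = A.lo+B.lo = [12.1+0, -8.5+0, 9.7+0] = [12.100,-8.500,9.700]
hi = A.hi+B.hi = [22.7+8.1, 5.2+8.8, 23.8+8.5] = [30.800,14.000,32.300]
diag = √(18.7²+22.5²+22.6²) = √1366.7 = 36.969


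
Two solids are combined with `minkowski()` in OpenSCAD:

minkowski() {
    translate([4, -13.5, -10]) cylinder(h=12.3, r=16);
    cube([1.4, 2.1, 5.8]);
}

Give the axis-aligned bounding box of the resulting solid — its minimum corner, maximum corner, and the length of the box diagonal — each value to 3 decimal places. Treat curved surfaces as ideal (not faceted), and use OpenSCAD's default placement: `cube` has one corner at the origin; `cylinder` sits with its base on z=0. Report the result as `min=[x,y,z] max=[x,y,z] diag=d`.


min=[-12.000,-29.500,-10.000] max=[21.400,4.600,8.100] diag=51.049

A = translate([4, -13.5, -10]) cylinder(h=12.3, r=16) → bbox [-12,-29.5,-10] .. [20,2.5,2.3]
B = cube([1.4, 2.1, 5.8]) → bbox [0,0,0] .. [1.4,2.1,5.8]
lo = A.lo+B.lo = [-12+0, -29.5+0, -10+0] = [-12.000,-29.500,-10.000]
hi = A.hi+B.hi = [20+1.4, 2.5+2.1, 2.3+5.8] = [21.400,4.600,8.100]
diag = √(33.4²+34.1²+18.1²) = √2605.98 = 51.049


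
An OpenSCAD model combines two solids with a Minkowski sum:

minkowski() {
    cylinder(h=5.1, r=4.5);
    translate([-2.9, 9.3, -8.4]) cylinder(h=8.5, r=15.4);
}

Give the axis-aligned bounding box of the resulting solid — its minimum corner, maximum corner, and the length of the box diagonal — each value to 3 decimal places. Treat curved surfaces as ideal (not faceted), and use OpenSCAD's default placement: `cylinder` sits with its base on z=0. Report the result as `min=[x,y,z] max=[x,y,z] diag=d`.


min=[-22.800,-10.600,-8.400] max=[17.000,29.200,5.200] diag=57.905

A = translate([-2.9, 9.3, -8.4]) cylinder(h=8.5, r=15.4) → bbox [-18.3,-6.1,-8.4] .. [12.5,24.7,0.1]
B = cylinder(h=5.1, r=4.5) → bbox [-4.5,-4.5,0] .. [4.5,4.5,5.1]
lo = A.lo+B.lo = [-18.3-4.5, -6.1-4.5, -8.4+0] = [-22.800,-10.600,-8.400]
hi = A.hi+B.hi = [12.5+4.5, 24.7+4.5, 0.1+5.1] = [17.000,29.200,5.200]
diag = √(39.8²+39.8²+13.6²) = √3353.04 = 57.905


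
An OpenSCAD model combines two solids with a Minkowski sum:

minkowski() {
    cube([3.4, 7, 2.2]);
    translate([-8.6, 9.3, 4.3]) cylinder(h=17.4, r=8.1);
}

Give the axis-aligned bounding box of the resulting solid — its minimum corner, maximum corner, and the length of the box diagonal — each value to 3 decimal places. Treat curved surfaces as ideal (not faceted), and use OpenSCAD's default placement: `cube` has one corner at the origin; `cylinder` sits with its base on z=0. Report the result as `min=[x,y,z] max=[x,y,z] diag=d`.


A = translate([-8.6, 9.3, 4.3]) cylinder(h=17.4, r=8.1) → bbox [-16.7,1.2,4.3] .. [-0.5,17.4,21.7]
B = cube([3.4, 7, 2.2]) → bbox [0,0,0] .. [3.4,7,2.2]
lo = A.lo+B.lo = [-16.7+0, 1.2+0, 4.3+0] = [-16.700,1.200,4.300]
hi = A.hi+B.hi = [-0.5+3.4, 17.4+7, 21.7+2.2] = [2.900,24.400,23.900]
diag = √(19.6²+23.2²+19.6²) = √1306.56 = 36.146

min=[-16.700,1.200,4.300] max=[2.900,24.400,23.900] diag=36.146


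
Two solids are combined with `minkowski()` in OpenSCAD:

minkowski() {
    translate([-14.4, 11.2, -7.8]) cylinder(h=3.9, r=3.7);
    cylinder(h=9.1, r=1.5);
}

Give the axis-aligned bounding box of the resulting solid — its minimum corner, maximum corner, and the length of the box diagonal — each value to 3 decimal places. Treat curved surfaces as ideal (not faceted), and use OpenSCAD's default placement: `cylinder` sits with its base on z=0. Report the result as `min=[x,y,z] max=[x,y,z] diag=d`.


min=[-19.600,6.000,-7.800] max=[-9.200,16.400,5.200] diag=19.630

A = translate([-14.4, 11.2, -7.8]) cylinder(h=3.9, r=3.7) → bbox [-18.1,7.5,-7.8] .. [-10.7,14.9,-3.9]
B = cylinder(h=9.1, r=1.5) → bbox [-1.5,-1.5,0] .. [1.5,1.5,9.1]
lo = A.lo+B.lo = [-18.1-1.5, 7.5-1.5, -7.8+0] = [-19.600,6.000,-7.800]
hi = A.hi+B.hi = [-10.7+1.5, 14.9+1.5, -3.9+9.1] = [-9.200,16.400,5.200]
diag = √(10.4²+10.4²+13²) = √385.32 = 19.630


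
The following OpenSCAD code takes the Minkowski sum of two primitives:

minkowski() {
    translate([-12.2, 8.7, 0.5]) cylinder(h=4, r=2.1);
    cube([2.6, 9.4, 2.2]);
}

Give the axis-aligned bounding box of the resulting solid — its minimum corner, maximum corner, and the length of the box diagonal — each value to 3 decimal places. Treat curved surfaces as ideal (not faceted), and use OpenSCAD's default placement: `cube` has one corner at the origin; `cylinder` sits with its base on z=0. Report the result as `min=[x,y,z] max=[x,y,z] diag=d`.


min=[-14.300,6.600,0.500] max=[-7.500,20.200,6.700] diag=16.421

A = translate([-12.2, 8.7, 0.5]) cylinder(h=4, r=2.1) → bbox [-14.3,6.6,0.5] .. [-10.1,10.8,4.5]
B = cube([2.6, 9.4, 2.2]) → bbox [0,0,0] .. [2.6,9.4,2.2]
lo = A.lo+B.lo = [-14.3+0, 6.6+0, 0.5+0] = [-14.300,6.600,0.500]
hi = A.hi+B.hi = [-10.1+2.6, 10.8+9.4, 4.5+2.2] = [-7.500,20.200,6.700]
diag = √(6.8²+13.6²+6.2²) = √269.64 = 16.421


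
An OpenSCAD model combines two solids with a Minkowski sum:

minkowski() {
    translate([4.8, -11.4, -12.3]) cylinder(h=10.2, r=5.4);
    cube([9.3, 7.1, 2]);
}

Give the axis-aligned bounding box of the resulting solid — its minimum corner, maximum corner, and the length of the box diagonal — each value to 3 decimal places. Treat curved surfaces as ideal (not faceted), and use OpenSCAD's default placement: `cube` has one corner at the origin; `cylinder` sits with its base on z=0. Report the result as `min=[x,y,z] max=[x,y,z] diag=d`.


A = translate([4.8, -11.4, -12.3]) cylinder(h=10.2, r=5.4) → bbox [-0.6,-16.8,-12.3] .. [10.2,-6,-2.1]
B = cube([9.3, 7.1, 2]) → bbox [0,0,0] .. [9.3,7.1,2]
lo = A.lo+B.lo = [-0.6+0, -16.8+0, -12.3+0] = [-0.600,-16.800,-12.300]
hi = A.hi+B.hi = [10.2+9.3, -6+7.1, -2.1+2] = [19.500,1.100,-0.100]
diag = √(20.1²+17.9²+12.2²) = √873.26 = 29.551

min=[-0.600,-16.800,-12.300] max=[19.500,1.100,-0.100] diag=29.551


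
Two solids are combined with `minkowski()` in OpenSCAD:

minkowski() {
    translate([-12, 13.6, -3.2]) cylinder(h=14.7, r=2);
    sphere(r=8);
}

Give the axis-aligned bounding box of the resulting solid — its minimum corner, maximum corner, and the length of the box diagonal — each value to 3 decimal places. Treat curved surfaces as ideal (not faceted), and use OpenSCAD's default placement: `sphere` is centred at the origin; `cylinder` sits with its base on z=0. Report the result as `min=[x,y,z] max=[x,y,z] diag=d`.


A = translate([-12, 13.6, -3.2]) cylinder(h=14.7, r=2) → bbox [-14,11.6,-3.2] .. [-10,15.6,11.5]
B = sphere(r=8) → bbox [-8,-8,-8] .. [8,8,8]
lo = A.lo+B.lo = [-14-8, 11.6-8, -3.2-8] = [-22.000,3.600,-11.200]
hi = A.hi+B.hi = [-10+8, 15.6+8, 11.5+8] = [-2.000,23.600,19.500]
diag = √(20²+20²+30.7²) = √1742.49 = 41.743

min=[-22.000,3.600,-11.200] max=[-2.000,23.600,19.500] diag=41.743


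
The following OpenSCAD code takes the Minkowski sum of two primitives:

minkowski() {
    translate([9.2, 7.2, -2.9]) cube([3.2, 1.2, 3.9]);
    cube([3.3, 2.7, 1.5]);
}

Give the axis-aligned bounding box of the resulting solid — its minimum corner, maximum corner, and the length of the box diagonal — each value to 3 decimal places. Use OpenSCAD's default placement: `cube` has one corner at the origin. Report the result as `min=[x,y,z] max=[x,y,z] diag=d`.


A = translate([9.2, 7.2, -2.9]) cube([3.2, 1.2, 3.9]) → bbox [9.2,7.2,-2.9] .. [12.4,8.4,1]
B = cube([3.3, 2.7, 1.5]) → bbox [0,0,0] .. [3.3,2.7,1.5]
lo = A.lo+B.lo = [9.2+0, 7.2+0, -2.9+0] = [9.200,7.200,-2.900]
hi = A.hi+B.hi = [12.4+3.3, 8.4+2.7, 1+1.5] = [15.700,11.100,2.500]
diag = √(6.5²+3.9²+5.4²) = √86.62 = 9.307

min=[9.200,7.200,-2.900] max=[15.700,11.100,2.500] diag=9.307


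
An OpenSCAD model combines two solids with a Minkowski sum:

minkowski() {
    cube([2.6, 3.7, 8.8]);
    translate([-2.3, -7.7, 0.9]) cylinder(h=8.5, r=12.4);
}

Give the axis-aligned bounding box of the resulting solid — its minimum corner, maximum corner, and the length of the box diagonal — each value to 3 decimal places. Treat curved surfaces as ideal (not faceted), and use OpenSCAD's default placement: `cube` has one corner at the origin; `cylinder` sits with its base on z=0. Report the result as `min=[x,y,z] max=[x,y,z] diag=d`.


A = translate([-2.3, -7.7, 0.9]) cylinder(h=8.5, r=12.4) → bbox [-14.7,-20.1,0.9] .. [10.1,4.7,9.4]
B = cube([2.6, 3.7, 8.8]) → bbox [0,0,0] .. [2.6,3.7,8.8]
lo = A.lo+B.lo = [-14.7+0, -20.1+0, 0.9+0] = [-14.700,-20.100,0.900]
hi = A.hi+B.hi = [10.1+2.6, 4.7+3.7, 9.4+8.8] = [12.700,8.400,18.200]
diag = √(27.4²+28.5²+17.3²) = √1862.3 = 43.154

min=[-14.700,-20.100,0.900] max=[12.700,8.400,18.200] diag=43.154


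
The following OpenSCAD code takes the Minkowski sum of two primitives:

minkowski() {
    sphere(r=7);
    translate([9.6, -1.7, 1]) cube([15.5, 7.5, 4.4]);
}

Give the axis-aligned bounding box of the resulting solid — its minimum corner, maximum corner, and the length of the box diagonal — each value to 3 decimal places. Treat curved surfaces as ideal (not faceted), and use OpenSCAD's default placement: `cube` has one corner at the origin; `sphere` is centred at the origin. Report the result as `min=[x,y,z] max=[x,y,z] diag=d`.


A = translate([9.6, -1.7, 1]) cube([15.5, 7.5, 4.4]) → bbox [9.6,-1.7,1] .. [25.1,5.8,5.4]
B = sphere(r=7) → bbox [-7,-7,-7] .. [7,7,7]
lo = A.lo+B.lo = [9.6-7, -1.7-7, 1-7] = [2.600,-8.700,-6.000]
hi = A.hi+B.hi = [25.1+7, 5.8+7, 5.4+7] = [32.100,12.800,12.400]
diag = √(29.5²+21.5²+18.4²) = √1671.06 = 40.879

min=[2.600,-8.700,-6.000] max=[32.100,12.800,12.400] diag=40.879


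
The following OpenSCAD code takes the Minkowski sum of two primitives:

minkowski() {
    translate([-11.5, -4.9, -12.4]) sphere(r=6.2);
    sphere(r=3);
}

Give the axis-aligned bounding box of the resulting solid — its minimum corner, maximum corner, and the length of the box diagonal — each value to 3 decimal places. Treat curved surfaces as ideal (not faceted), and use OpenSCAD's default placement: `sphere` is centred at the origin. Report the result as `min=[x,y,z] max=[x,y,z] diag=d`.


A = translate([-11.5, -4.9, -12.4]) sphere(r=6.2) → bbox [-17.7,-11.1,-18.6] .. [-5.3,1.3,-6.2]
B = sphere(r=3) → bbox [-3,-3,-3] .. [3,3,3]
lo = A.lo+B.lo = [-17.7-3, -11.1-3, -18.6-3] = [-20.700,-14.100,-21.600]
hi = A.hi+B.hi = [-5.3+3, 1.3+3, -6.2+3] = [-2.300,4.300,-3.200]
diag = √(18.4²+18.4²+18.4²) = √1015.68 = 31.870

min=[-20.700,-14.100,-21.600] max=[-2.300,4.300,-3.200] diag=31.870


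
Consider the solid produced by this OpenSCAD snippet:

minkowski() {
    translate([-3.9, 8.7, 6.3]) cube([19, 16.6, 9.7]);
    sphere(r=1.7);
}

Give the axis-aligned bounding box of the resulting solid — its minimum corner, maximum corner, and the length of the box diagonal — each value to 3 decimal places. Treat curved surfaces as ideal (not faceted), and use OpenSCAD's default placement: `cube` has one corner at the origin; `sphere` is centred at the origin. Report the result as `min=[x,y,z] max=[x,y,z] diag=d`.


A = translate([-3.9, 8.7, 6.3]) cube([19, 16.6, 9.7]) → bbox [-3.9,8.7,6.3] .. [15.1,25.3,16]
B = sphere(r=1.7) → bbox [-1.7,-1.7,-1.7] .. [1.7,1.7,1.7]
lo = A.lo+B.lo = [-3.9-1.7, 8.7-1.7, 6.3-1.7] = [-5.600,7.000,4.600]
hi = A.hi+B.hi = [15.1+1.7, 25.3+1.7, 16+1.7] = [16.800,27.000,17.700]
diag = √(22.4²+20²+13.1²) = √1073.37 = 32.762

min=[-5.600,7.000,4.600] max=[16.800,27.000,17.700] diag=32.762


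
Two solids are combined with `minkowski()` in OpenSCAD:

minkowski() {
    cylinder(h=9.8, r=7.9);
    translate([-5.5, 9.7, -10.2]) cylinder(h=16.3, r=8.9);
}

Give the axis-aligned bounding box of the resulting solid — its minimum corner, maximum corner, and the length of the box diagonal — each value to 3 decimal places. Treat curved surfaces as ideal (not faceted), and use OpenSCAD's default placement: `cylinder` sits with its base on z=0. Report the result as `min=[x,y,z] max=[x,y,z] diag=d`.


min=[-22.300,-7.100,-10.200] max=[11.300,26.500,15.900] diag=54.214

A = translate([-5.5, 9.7, -10.2]) cylinder(h=16.3, r=8.9) → bbox [-14.4,0.8,-10.2] .. [3.4,18.6,6.1]
B = cylinder(h=9.8, r=7.9) → bbox [-7.9,-7.9,0] .. [7.9,7.9,9.8]
lo = A.lo+B.lo = [-14.4-7.9, 0.8-7.9, -10.2+0] = [-22.300,-7.100,-10.200]
hi = A.hi+B.hi = [3.4+7.9, 18.6+7.9, 6.1+9.8] = [11.300,26.500,15.900]
diag = √(33.6²+33.6²+26.1²) = √2939.13 = 54.214


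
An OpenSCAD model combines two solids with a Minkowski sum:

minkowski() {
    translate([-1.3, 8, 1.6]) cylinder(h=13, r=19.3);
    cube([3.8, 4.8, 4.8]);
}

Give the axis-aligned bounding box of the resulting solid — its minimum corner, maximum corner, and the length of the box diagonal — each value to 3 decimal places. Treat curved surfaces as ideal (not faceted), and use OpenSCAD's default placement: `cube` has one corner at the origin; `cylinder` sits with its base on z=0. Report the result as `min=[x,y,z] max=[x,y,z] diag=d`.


A = translate([-1.3, 8, 1.6]) cylinder(h=13, r=19.3) → bbox [-20.6,-11.3,1.6] .. [18,27.3,14.6]
B = cube([3.8, 4.8, 4.8]) → bbox [0,0,0] .. [3.8,4.8,4.8]
lo = A.lo+B.lo = [-20.6+0, -11.3+0, 1.6+0] = [-20.600,-11.300,1.600]
hi = A.hi+B.hi = [18+3.8, 27.3+4.8, 14.6+4.8] = [21.800,32.100,19.400]
diag = √(42.4²+43.4²+17.8²) = √3998.16 = 63.231

min=[-20.600,-11.300,1.600] max=[21.800,32.100,19.400] diag=63.231


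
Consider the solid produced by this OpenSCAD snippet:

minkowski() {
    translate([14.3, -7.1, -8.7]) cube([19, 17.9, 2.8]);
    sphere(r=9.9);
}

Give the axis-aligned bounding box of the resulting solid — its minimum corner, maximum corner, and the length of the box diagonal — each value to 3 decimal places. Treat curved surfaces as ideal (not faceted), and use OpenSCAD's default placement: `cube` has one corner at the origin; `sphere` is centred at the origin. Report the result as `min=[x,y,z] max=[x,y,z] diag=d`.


min=[4.400,-17.000,-18.600] max=[43.200,20.700,4.000] diag=58.630

A = translate([14.3, -7.1, -8.7]) cube([19, 17.9, 2.8]) → bbox [14.3,-7.1,-8.7] .. [33.3,10.8,-5.9]
B = sphere(r=9.9) → bbox [-9.9,-9.9,-9.9] .. [9.9,9.9,9.9]
lo = A.lo+B.lo = [14.3-9.9, -7.1-9.9, -8.7-9.9] = [4.400,-17.000,-18.600]
hi = A.hi+B.hi = [33.3+9.9, 10.8+9.9, -5.9+9.9] = [43.200,20.700,4.000]
diag = √(38.8²+37.7²+22.6²) = √3437.49 = 58.630


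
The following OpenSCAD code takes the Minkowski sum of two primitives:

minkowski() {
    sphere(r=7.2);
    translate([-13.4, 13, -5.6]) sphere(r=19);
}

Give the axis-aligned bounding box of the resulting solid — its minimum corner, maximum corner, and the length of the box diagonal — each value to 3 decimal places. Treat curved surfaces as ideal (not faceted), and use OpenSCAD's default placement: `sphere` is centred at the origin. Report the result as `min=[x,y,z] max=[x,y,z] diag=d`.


A = translate([-13.4, 13, -5.6]) sphere(r=19) → bbox [-32.4,-6,-24.6] .. [5.6,32,13.4]
B = sphere(r=7.2) → bbox [-7.2,-7.2,-7.2] .. [7.2,7.2,7.2]
lo = A.lo+B.lo = [-32.4-7.2, -6-7.2, -24.6-7.2] = [-39.600,-13.200,-31.800]
hi = A.hi+B.hi = [5.6+7.2, 32+7.2, 13.4+7.2] = [12.800,39.200,20.600]
diag = √(52.4²+52.4²+52.4²) = √8237.28 = 90.759

min=[-39.600,-13.200,-31.800] max=[12.800,39.200,20.600] diag=90.759


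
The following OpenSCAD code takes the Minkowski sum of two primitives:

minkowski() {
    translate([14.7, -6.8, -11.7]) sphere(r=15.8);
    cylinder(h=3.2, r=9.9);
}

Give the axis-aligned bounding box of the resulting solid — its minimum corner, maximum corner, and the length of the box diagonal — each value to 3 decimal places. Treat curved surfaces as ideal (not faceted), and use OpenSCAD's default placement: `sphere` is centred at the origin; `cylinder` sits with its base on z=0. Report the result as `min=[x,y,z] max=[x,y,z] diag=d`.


A = translate([14.7, -6.8, -11.7]) sphere(r=15.8) → bbox [-1.1,-22.6,-27.5] .. [30.5,9,4.1]
B = cylinder(h=3.2, r=9.9) → bbox [-9.9,-9.9,0] .. [9.9,9.9,3.2]
lo = A.lo+B.lo = [-1.1-9.9, -22.6-9.9, -27.5+0] = [-11.000,-32.500,-27.500]
hi = A.hi+B.hi = [30.5+9.9, 9+9.9, 4.1+3.2] = [40.400,18.900,7.300]
diag = √(51.4²+51.4²+34.8²) = √6494.96 = 80.591

min=[-11.000,-32.500,-27.500] max=[40.400,18.900,7.300] diag=80.591


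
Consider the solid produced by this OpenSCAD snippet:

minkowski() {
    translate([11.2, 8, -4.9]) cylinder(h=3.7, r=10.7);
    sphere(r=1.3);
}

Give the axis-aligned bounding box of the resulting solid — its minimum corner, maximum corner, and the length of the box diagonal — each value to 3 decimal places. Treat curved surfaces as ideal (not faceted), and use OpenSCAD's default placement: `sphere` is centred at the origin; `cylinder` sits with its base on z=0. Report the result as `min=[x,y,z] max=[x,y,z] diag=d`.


A = translate([11.2, 8, -4.9]) cylinder(h=3.7, r=10.7) → bbox [0.5,-2.7,-4.9] .. [21.9,18.7,-1.2]
B = sphere(r=1.3) → bbox [-1.3,-1.3,-1.3] .. [1.3,1.3,1.3]
lo = A.lo+B.lo = [0.5-1.3, -2.7-1.3, -4.9-1.3] = [-0.800,-4.000,-6.200]
hi = A.hi+B.hi = [21.9+1.3, 18.7+1.3, -1.2+1.3] = [23.200,20.000,0.100]
diag = √(24²+24²+6.3²) = √1191.69 = 34.521

min=[-0.800,-4.000,-6.200] max=[23.200,20.000,0.100] diag=34.521


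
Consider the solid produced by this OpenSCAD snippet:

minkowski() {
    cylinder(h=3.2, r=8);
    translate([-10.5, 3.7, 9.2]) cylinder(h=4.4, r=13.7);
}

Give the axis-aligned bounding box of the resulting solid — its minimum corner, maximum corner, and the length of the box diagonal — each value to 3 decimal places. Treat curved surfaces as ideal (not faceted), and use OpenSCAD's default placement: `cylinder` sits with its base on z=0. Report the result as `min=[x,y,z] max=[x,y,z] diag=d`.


min=[-32.200,-18.000,9.200] max=[11.200,25.400,16.800] diag=61.846

A = translate([-10.5, 3.7, 9.2]) cylinder(h=4.4, r=13.7) → bbox [-24.2,-10,9.2] .. [3.2,17.4,13.6]
B = cylinder(h=3.2, r=8) → bbox [-8,-8,0] .. [8,8,3.2]
lo = A.lo+B.lo = [-24.2-8, -10-8, 9.2+0] = [-32.200,-18.000,9.200]
hi = A.hi+B.hi = [3.2+8, 17.4+8, 13.6+3.2] = [11.200,25.400,16.800]
diag = √(43.4²+43.4²+7.6²) = √3824.88 = 61.846


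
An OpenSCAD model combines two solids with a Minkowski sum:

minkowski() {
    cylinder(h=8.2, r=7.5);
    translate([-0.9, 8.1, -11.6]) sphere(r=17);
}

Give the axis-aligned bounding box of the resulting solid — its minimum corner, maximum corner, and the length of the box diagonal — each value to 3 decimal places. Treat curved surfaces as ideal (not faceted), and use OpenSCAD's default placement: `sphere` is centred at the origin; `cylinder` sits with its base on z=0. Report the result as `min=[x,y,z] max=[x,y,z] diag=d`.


A = translate([-0.9, 8.1, -11.6]) sphere(r=17) → bbox [-17.9,-8.9,-28.6] .. [16.1,25.1,5.4]
B = cylinder(h=8.2, r=7.5) → bbox [-7.5,-7.5,0] .. [7.5,7.5,8.2]
lo = A.lo+B.lo = [-17.9-7.5, -8.9-7.5, -28.6+0] = [-25.400,-16.400,-28.600]
hi = A.hi+B.hi = [16.1+7.5, 25.1+7.5, 5.4+8.2] = [23.600,32.600,13.600]
diag = √(49²+49²+42.2²) = √6582.84 = 81.135

min=[-25.400,-16.400,-28.600] max=[23.600,32.600,13.600] diag=81.135


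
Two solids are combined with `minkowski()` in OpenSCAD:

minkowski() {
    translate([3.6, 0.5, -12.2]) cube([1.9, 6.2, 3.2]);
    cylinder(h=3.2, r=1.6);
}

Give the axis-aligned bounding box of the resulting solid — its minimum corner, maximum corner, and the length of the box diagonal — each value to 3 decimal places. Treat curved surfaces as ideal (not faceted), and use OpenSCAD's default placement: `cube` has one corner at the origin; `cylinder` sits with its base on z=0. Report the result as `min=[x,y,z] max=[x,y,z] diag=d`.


A = translate([3.6, 0.5, -12.2]) cube([1.9, 6.2, 3.2]) → bbox [3.6,0.5,-12.2] .. [5.5,6.7,-9]
B = cylinder(h=3.2, r=1.6) → bbox [-1.6,-1.6,0] .. [1.6,1.6,3.2]
lo = A.lo+B.lo = [3.6-1.6, 0.5-1.6, -12.2+0] = [2.000,-1.100,-12.200]
hi = A.hi+B.hi = [5.5+1.6, 6.7+1.6, -9+3.2] = [7.100,8.300,-5.800]
diag = √(5.1²+9.4²+6.4²) = √155.33 = 12.463

min=[2.000,-1.100,-12.200] max=[7.100,8.300,-5.800] diag=12.463


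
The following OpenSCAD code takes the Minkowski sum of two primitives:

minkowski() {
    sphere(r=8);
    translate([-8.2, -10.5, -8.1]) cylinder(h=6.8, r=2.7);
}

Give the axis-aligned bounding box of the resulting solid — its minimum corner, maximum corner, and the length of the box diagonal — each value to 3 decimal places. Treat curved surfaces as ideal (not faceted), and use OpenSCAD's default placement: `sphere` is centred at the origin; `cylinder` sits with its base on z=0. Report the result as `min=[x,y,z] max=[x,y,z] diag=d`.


min=[-18.900,-21.200,-16.100] max=[2.500,0.200,6.700] diag=37.891

A = translate([-8.2, -10.5, -8.1]) cylinder(h=6.8, r=2.7) → bbox [-10.9,-13.2,-8.1] .. [-5.5,-7.8,-1.3]
B = sphere(r=8) → bbox [-8,-8,-8] .. [8,8,8]
lo = A.lo+B.lo = [-10.9-8, -13.2-8, -8.1-8] = [-18.900,-21.200,-16.100]
hi = A.hi+B.hi = [-5.5+8, -7.8+8, -1.3+8] = [2.500,0.200,6.700]
diag = √(21.4²+21.4²+22.8²) = √1435.76 = 37.891


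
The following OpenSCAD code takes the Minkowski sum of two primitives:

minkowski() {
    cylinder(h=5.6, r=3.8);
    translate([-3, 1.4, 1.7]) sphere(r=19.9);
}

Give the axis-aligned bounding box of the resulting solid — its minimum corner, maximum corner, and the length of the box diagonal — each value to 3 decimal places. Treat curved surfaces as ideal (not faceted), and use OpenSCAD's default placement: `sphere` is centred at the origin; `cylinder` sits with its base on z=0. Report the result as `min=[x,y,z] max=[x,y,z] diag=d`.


A = translate([-3, 1.4, 1.7]) sphere(r=19.9) → bbox [-22.9,-18.5,-18.2] .. [16.9,21.3,21.6]
B = cylinder(h=5.6, r=3.8) → bbox [-3.8,-3.8,0] .. [3.8,3.8,5.6]
lo = A.lo+B.lo = [-22.9-3.8, -18.5-3.8, -18.2+0] = [-26.700,-22.300,-18.200]
hi = A.hi+B.hi = [16.9+3.8, 21.3+3.8, 21.6+5.6] = [20.700,25.100,27.200]
diag = √(47.4²+47.4²+45.4²) = √6554.68 = 80.961

min=[-26.700,-22.300,-18.200] max=[20.700,25.100,27.200] diag=80.961


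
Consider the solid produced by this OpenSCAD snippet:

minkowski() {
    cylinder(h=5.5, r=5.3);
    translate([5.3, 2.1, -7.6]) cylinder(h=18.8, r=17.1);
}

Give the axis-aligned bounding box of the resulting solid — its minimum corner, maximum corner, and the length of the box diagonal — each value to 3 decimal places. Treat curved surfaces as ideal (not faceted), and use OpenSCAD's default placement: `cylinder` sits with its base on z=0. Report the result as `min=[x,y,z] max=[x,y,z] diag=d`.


A = translate([5.3, 2.1, -7.6]) cylinder(h=18.8, r=17.1) → bbox [-11.8,-15,-7.6] .. [22.4,19.2,11.2]
B = cylinder(h=5.5, r=5.3) → bbox [-5.3,-5.3,0] .. [5.3,5.3,5.5]
lo = A.lo+B.lo = [-11.8-5.3, -15-5.3, -7.6+0] = [-17.100,-20.300,-7.600]
hi = A.hi+B.hi = [22.4+5.3, 19.2+5.3, 11.2+5.5] = [27.700,24.500,16.700]
diag = √(44.8²+44.8²+24.3²) = √4604.57 = 67.857

min=[-17.100,-20.300,-7.600] max=[27.700,24.500,16.700] diag=67.857


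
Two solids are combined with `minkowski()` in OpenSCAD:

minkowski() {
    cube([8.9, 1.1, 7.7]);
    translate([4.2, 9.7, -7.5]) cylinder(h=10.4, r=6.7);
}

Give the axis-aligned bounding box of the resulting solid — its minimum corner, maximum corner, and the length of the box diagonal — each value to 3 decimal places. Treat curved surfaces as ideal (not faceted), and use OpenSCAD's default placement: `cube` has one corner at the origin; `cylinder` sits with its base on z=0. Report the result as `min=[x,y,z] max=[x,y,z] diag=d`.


A = translate([4.2, 9.7, -7.5]) cylinder(h=10.4, r=6.7) → bbox [-2.5,3,-7.5] .. [10.9,16.4,2.9]
B = cube([8.9, 1.1, 7.7]) → bbox [0,0,0] .. [8.9,1.1,7.7]
lo = A.lo+B.lo = [-2.5+0, 3+0, -7.5+0] = [-2.500,3.000,-7.500]
hi = A.hi+B.hi = [10.9+8.9, 16.4+1.1, 2.9+7.7] = [19.800,17.500,10.600]
diag = √(22.3²+14.5²+18.1²) = √1035.15 = 32.174

min=[-2.500,3.000,-7.500] max=[19.800,17.500,10.600] diag=32.174


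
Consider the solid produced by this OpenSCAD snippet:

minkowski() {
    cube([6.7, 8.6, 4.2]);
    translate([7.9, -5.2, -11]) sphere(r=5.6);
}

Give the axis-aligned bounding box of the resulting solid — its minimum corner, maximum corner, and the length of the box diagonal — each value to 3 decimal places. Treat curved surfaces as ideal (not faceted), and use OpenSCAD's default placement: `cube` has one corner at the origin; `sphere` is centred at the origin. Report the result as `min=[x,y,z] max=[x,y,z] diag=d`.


A = translate([7.9, -5.2, -11]) sphere(r=5.6) → bbox [2.3,-10.8,-16.6] .. [13.5,0.4,-5.4]
B = cube([6.7, 8.6, 4.2]) → bbox [0,0,0] .. [6.7,8.6,4.2]
lo = A.lo+B.lo = [2.3+0, -10.8+0, -16.6+0] = [2.300,-10.800,-16.600]
hi = A.hi+B.hi = [13.5+6.7, 0.4+8.6, -5.4+4.2] = [20.200,9.000,-1.200]
diag = √(17.9²+19.8²+15.4²) = √949.61 = 30.816

min=[2.300,-10.800,-16.600] max=[20.200,9.000,-1.200] diag=30.816
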